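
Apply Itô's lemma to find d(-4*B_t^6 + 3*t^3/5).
d(-4*B_t^6 + 3*t^3/5) = (-60*B_t^4 + 9*t^2/5) dt + (-24*B_t^5) dB_t

Itô's formula for f(t, x): d f(t, B_t) = (f_t + (1/2) f_xx) dt + f_x dB_t. Compute partials of f(t, x) = 3*t^3/5 - 4*x^6:
  f_t(t,x)  = 9*t^2/5
  f_x(t,x)  = -24*x^5
  f_xx(t,x) = -120*x^4
Assemble drift = f_t + (1/2) f_xx = 9*t^2/5 - 60*x^4 and diffusion = f_x = -24*x^5. Substituting x = B_t:
  d(-4*B_t^6 + 3*t^3/5) = (-60*B_t^4 + 9*t^2/5) dt + (-24*B_t^5) dB_t.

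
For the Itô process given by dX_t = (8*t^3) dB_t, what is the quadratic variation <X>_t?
<X>_t = 64*t^7/7

For an Itô process dX_t = a(t) dt + b(t) dB_t, the quadratic variation is <X>_t = int_0^t b(s)^2 ds (the drift term does not contribute). Here b(s) = 8*s^3, so
  b(s)^2 = 64*s^6.
Integrating from 0 to t:
  <X>_t = int_0^t (64*s^6) ds = 64*t^7/7.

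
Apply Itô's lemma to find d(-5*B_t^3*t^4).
d(-5*B_t^3*t^4) = (5*B_t*t^3*(-4*B_t^2 - 3*t)) dt + (-15*B_t^2*t^4) dB_t

Itô's formula for f(t, x): d f(t, B_t) = (f_t + (1/2) f_xx) dt + f_x dB_t. Compute partials of f(t, x) = -5*t^4*x^3:
  f_t(t,x)  = -20*t^3*x^3
  f_x(t,x)  = -15*t^4*x^2
  f_xx(t,x) = -30*t^4*x
Assemble drift = f_t + (1/2) f_xx = 5*t^3*x*(-3*t - 4*x^2) and diffusion = f_x = -15*t^4*x^2. Substituting x = B_t:
  d(-5*B_t^3*t^4) = (5*B_t*t^3*(-4*B_t^2 - 3*t)) dt + (-15*B_t^2*t^4) dB_t.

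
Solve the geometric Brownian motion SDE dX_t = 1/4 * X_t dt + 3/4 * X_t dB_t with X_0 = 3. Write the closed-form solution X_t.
X_t = 3 * exp((-1/32) * t + (3/4) * B_t)

For GBM dX = mu X dt + sigma X dB with X_0 = x_0, apply Itô to Y = log X: dY = (mu - sigma^2/2) dt + sigma dB, so Y_t = log(x_0) + (mu - sigma^2/2) t + sigma B_t and hence X_t = x_0 * exp((mu - sigma^2/2) t + sigma B_t).
With mu = 1/4, sigma = 3/4, x_0 = 3, this gives:
  X_t = 3 * exp((-1/32) * t + (3/4) * B_t).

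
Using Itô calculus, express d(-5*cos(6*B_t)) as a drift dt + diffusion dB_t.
d(-5*cos(6*B_t)) = (90*cos(6*B_t)) dt + (30*sin(6*B_t)) dB_t

Itô's formula for f(B_t) gives d f(B_t) = f'(B_t) dB_t + (1/2) f''(B_t) dt. Compute derivatives of f(x) = -5*cos(6*x):
  f'(x)  = 30*sin(6*x)
  f''(x) = 180*cos(6*x)
Substitute x = B_t and multiply the f'' term by 1/2:
  drift     = (1/2) * (180*cos(6*x)) evaluated at B_t = 90*cos(6*B_t)
  diffusion = (30*sin(6*x)) evaluated at B_t = 30*sin(6*B_t)
Therefore d(-5*cos(6*B_t)) = (90*cos(6*B_t)) dt + (30*sin(6*B_t)) dB_t.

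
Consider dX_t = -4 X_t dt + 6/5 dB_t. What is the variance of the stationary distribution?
lim Var(X_t) = 9/50

The OU SDE dX = -theta X dt + sigma dB admits the integrating factor exp(theta t): d(exp(theta t) X_t) = sigma exp(theta t) dB_t. Integrating from 0 to t gives X_t = x_0 * exp(-theta t) + sigma * int_0^t exp(-theta (t-s)) dB_s for any initial x_0. The Itô integral has variance (by the Itô isometry) sigma^2 * int_0^t exp(-2 theta (t - s)) ds = sigma^2 * (1 - exp(-2 theta t)) / (2 theta), independent of x_0.
With theta = 4, sigma = 6/5:
  Var(X_t) = (6/5)^2 * (1 - exp(-2*4 t)) / (2 * 4) = 9/50 - 9*exp(-8*t)/50.
As t -> infinity, exp(-2*4 t) -> 0, so the stationary variance is sigma^2 / (2 theta) = 9/50.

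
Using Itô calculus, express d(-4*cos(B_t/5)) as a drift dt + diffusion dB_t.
d(-4*cos(B_t/5)) = (2*cos(B_t/5)/25) dt + (4*sin(B_t/5)/5) dB_t

Itô's formula for f(B_t) gives d f(B_t) = f'(B_t) dB_t + (1/2) f''(B_t) dt. Compute derivatives of f(x) = -4*cos(x/5):
  f'(x)  = 4*sin(x/5)/5
  f''(x) = 4*cos(x/5)/25
Substitute x = B_t and multiply the f'' term by 1/2:
  drift     = (1/2) * (4*cos(x/5)/25) evaluated at B_t = 2*cos(B_t/5)/25
  diffusion = (4*sin(x/5)/5) evaluated at B_t = 4*sin(B_t/5)/5
Therefore d(-4*cos(B_t/5)) = (2*cos(B_t/5)/25) dt + (4*sin(B_t/5)/5) dB_t.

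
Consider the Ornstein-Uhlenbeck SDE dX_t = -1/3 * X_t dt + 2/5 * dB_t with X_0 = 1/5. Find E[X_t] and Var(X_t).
E[X_t] = exp(-t/3)/5; Var(X_t) = 6/25 - 6*exp(-2*t/3)/25

The OU SDE dX = -theta X dt + sigma dB admits the integrating factor exp(theta t): d(exp(theta t) X_t) = sigma exp(theta t) dB_t. Integrating from 0 to t:
  X_t = x_0 * exp(-theta t) + sigma * int_0^t exp(-theta (t-s)) dB_s.
The Itô integral has mean 0 and (by the Itô isometry) variance sigma^2 * int_0^t exp(-2 theta (t - s)) ds = sigma^2 * (1 - exp(-2 theta t)) / (2 theta).
With theta = 1/3, sigma = 2/5, x_0 = 1/5:
  E[X_t] = 1/5 * exp(-1/3 t) = exp(-t/3)/5
  Var(X_t) = (2/5)^2 * (1 - exp(-2*1/3 t)) / (2 * 1/3) = 6/25 - 6*exp(-2*t/3)/25.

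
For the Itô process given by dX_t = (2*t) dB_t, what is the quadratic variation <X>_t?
<X>_t = 4*t^3/3

For an Itô process dX_t = a(t) dt + b(t) dB_t, the quadratic variation is <X>_t = int_0^t b(s)^2 ds (the drift term does not contribute). Here b(s) = 2*s, so
  b(s)^2 = 4*s^2.
Integrating from 0 to t:
  <X>_t = int_0^t (4*s^2) ds = 4*t^3/3.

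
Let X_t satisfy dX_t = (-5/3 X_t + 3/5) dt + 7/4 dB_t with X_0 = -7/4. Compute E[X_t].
E[X_t] = 9/25 - 211*exp(-5*t/3)/100

Taking expectations and using E[dB_t] = 0, the mean m(t) = E[X_t] satisfies the ODE m'(t) = a m(t) + b with m(0) = x_0. With a = -5/3, b = 3/5, x_0 = -7/4, the solution is
  m(t) = x_0 * exp(a t) + (b/a) * (exp(a t) - 1)
       = (-7/4) * exp((-5/3) t) + ((3/5)/(-5/3)) * (exp((-5/3) t) - 1)
       = 9/25 - 211*exp(-5*t/3)/100.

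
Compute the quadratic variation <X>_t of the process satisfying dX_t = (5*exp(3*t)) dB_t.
<X>_t = 25*exp(6*t)/6 - 25/6

For an Itô process dX_t = a(t) dt + b(t) dB_t, the quadratic variation is <X>_t = int_0^t b(s)^2 ds (the drift term does not contribute). Here b(s) = 5*exp(3*s), so
  b(s)^2 = 25*exp(6*s).
Integrating from 0 to t:
  <X>_t = int_0^t (25*exp(6*s)) ds = 25*exp(6*t)/6 - 25/6.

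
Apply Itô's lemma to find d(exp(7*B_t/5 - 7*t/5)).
d(exp(7*B_t/5 - 7*t/5)) = (-21*exp(7*B_t/5 - 7*t/5)/50) dt + (7*exp(7*B_t/5 - 7*t/5)/5) dB_t

Itô's formula for f(t, x): d f(t, B_t) = (f_t + (1/2) f_xx) dt + f_x dB_t. Compute partials of f(t, x) = exp(-7*t/5 + 7*x/5):
  f_t(t,x)  = -7*exp(-7*t/5 + 7*x/5)/5
  f_x(t,x)  = 7*exp(-7*t/5 + 7*x/5)/5
  f_xx(t,x) = 49*exp(-7*t/5 + 7*x/5)/25
Assemble drift = f_t + (1/2) f_xx = -21*exp(-7*t/5 + 7*x/5)/50 and diffusion = f_x = 7*exp(-7*t/5 + 7*x/5)/5. Substituting x = B_t:
  d(exp(7*B_t/5 - 7*t/5)) = (-21*exp(7*B_t/5 - 7*t/5)/50) dt + (7*exp(7*B_t/5 - 7*t/5)/5) dB_t.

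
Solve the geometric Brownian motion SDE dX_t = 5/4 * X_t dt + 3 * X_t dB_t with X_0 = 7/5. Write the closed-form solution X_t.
X_t = 7/5 * exp((-13/4) * t + (3) * B_t)

For GBM dX = mu X dt + sigma X dB with X_0 = x_0, apply Itô to Y = log X: dY = (mu - sigma^2/2) dt + sigma dB, so Y_t = log(x_0) + (mu - sigma^2/2) t + sigma B_t and hence X_t = x_0 * exp((mu - sigma^2/2) t + sigma B_t).
With mu = 5/4, sigma = 3, x_0 = 7/5, this gives:
  X_t = 7/5 * exp((-13/4) * t + (3) * B_t).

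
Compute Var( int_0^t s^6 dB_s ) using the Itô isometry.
Var = t^13/13

The Itô integral of a deterministic integrand f(s) has mean 0 because each increment f(s) * (B_{s+ds} - B_s) has mean 0. By the Itô isometry:
  Var( int_0^t f(s) dB_s ) = E[ (int_0^t f(s) dB_s)^2 ] = int_0^t f(s)^2 ds.
Here f(s) = s^6, so f(s)^2 = s^12. Integrate:
  int_0^t (s^12) ds = t^13/13.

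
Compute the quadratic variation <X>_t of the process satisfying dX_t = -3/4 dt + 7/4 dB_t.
<X>_t = 49*t/16

For an Itô process dX_t = a(t) dt + b(t) dB_t, the quadratic variation is <X>_t = int_0^t b(s)^2 ds (the drift term does not contribute). Here b(s) = 7/4, so
  b(s)^2 = 49/16.
Integrating from 0 to t:
  <X>_t = int_0^t (49/16) ds = 49*t/16.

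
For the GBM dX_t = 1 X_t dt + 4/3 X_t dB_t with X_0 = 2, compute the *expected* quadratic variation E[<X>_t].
E[<X>_t] = 32*exp(34*t/9)/17 - 32/17

<X>_t = int_0^t ((4/3) * X_s)^2 ds. Taking expectation inside the integral: E[<X>_t] = (4/3)^2 * int_0^t E[X_s^2] ds. For GBM, E[X_s^2] = x_0^2 * exp((2 mu + sigma^2) s). Integrating:
  E[<X>_t] = (4/3)^2 * 2^2 * (exp((2*1 + (4/3)^2) t) - 1) / (2*1 + (4/3)^2)
           = (4/3)^2 * 2^2 * (exp((34/9) t) - 1) / (34/9) = 32*exp(34*t/9)/17 - 32/17.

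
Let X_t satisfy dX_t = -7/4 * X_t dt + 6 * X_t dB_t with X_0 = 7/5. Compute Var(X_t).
Var(X_t) = (49*exp(36*t) - 49)*exp(-7*t/2)/25

For GBM dX = mu X dt + sigma X dB with X_0 = x_0, apply Itô to Y = log X: dY = (mu - sigma^2/2) dt + sigma dB, so Y_t = log(x_0) + (mu - sigma^2/2) t + sigma B_t and hence X_t = x_0 * exp((mu - sigma^2/2) t + sigma B_t).
With mu = -7/4, sigma = 6, x_0 = 7/5, this gives:
  X_t = 7/5 * exp((-79/4) * t + (6) * B_t).
Since sigma*B_t ~ Normal(0, sigma^2 t), E[exp(sigma*B_t)] = exp(sigma^2 t / 2); so E[X_t] = x_0 * exp((mu - sigma^2/2) t) * exp(sigma^2 t / 2) = x_0 * exp(mu t) = 7*exp(-7*t/4)/5.
Var(X_t) = E[X_t^2] - (E[X_t])^2 = x_0^2 * exp(2 mu t) * (exp(sigma^2 t) - 1) = (49*exp(36*t) - 49)*exp(-7*t/2)/25.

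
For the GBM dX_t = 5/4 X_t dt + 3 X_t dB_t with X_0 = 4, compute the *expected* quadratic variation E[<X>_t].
E[<X>_t] = 288*exp(23*t/2)/23 - 288/23

<X>_t = int_0^t (3 * X_s)^2 ds. Taking expectation inside the integral: E[<X>_t] = 3^2 * int_0^t E[X_s^2] ds. For GBM, E[X_s^2] = x_0^2 * exp((2 mu + sigma^2) s). Integrating:
  E[<X>_t] = 3^2 * 4^2 * (exp((2*(5/4) + 3^2) t) - 1) / (2*(5/4) + 3^2)
           = 3^2 * 4^2 * (exp((23/2) t) - 1) / (23/2) = 288*exp(23*t/2)/23 - 288/23.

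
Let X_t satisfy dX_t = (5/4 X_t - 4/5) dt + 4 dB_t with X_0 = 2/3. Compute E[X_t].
E[X_t] = 2*exp(5*t/4)/75 + 16/25

Taking expectations and using E[dB_t] = 0, the mean m(t) = E[X_t] satisfies the ODE m'(t) = a m(t) + b with m(0) = x_0. With a = 5/4, b = -4/5, x_0 = 2/3, the solution is
  m(t) = x_0 * exp(a t) + (b/a) * (exp(a t) - 1)
       = (2/3) * exp((5/4) t) + ((-4/5)/(5/4)) * (exp((5/4) t) - 1)
       = 2*exp(5*t/4)/75 + 16/25.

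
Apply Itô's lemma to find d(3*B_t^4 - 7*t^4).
d(3*B_t^4 - 7*t^4) = (18*B_t^2 - 28*t^3) dt + (12*B_t^3) dB_t

Itô's formula for f(t, x): d f(t, B_t) = (f_t + (1/2) f_xx) dt + f_x dB_t. Compute partials of f(t, x) = -7*t^4 + 3*x^4:
  f_t(t,x)  = -28*t^3
  f_x(t,x)  = 12*x^3
  f_xx(t,x) = 36*x^2
Assemble drift = f_t + (1/2) f_xx = -28*t^3 + 18*x^2 and diffusion = f_x = 12*x^3. Substituting x = B_t:
  d(3*B_t^4 - 7*t^4) = (18*B_t^2 - 28*t^3) dt + (12*B_t^3) dB_t.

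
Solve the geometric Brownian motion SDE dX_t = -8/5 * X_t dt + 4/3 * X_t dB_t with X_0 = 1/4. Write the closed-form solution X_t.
X_t = 1/4 * exp((-112/45) * t + (4/3) * B_t)

For GBM dX = mu X dt + sigma X dB with X_0 = x_0, apply Itô to Y = log X: dY = (mu - sigma^2/2) dt + sigma dB, so Y_t = log(x_0) + (mu - sigma^2/2) t + sigma B_t and hence X_t = x_0 * exp((mu - sigma^2/2) t + sigma B_t).
With mu = -8/5, sigma = 4/3, x_0 = 1/4, this gives:
  X_t = 1/4 * exp((-112/45) * t + (4/3) * B_t).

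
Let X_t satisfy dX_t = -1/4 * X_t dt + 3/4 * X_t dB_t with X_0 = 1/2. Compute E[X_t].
E[X_t] = exp(-t/4)/2

For GBM dX = mu X dt + sigma X dB with X_0 = x_0, apply Itô to Y = log X: dY = (mu - sigma^2/2) dt + sigma dB, so Y_t = log(x_0) + (mu - sigma^2/2) t + sigma B_t and hence X_t = x_0 * exp((mu - sigma^2/2) t + sigma B_t).
With mu = -1/4, sigma = 3/4, x_0 = 1/2, this gives:
  X_t = 1/2 * exp((-17/32) * t + (3/4) * B_t).
Since sigma*B_t ~ Normal(0, sigma^2 t), E[exp(sigma*B_t)] = exp(sigma^2 t / 2); so E[X_t] = x_0 * exp((mu - sigma^2/2) t) * exp(sigma^2 t / 2) = x_0 * exp(mu t) = exp(-t/4)/2.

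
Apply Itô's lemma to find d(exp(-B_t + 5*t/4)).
d(exp(-B_t + 5*t/4)) = (7*exp(-B_t + 5*t/4)/4) dt + (-exp(-B_t + 5*t/4)) dB_t

Itô's formula for f(t, x): d f(t, B_t) = (f_t + (1/2) f_xx) dt + f_x dB_t. Compute partials of f(t, x) = exp(5*t/4 - x):
  f_t(t,x)  = 5*exp(5*t/4 - x)/4
  f_x(t,x)  = -exp(5*t/4 - x)
  f_xx(t,x) = exp(5*t/4 - x)
Assemble drift = f_t + (1/2) f_xx = 7*exp(5*t/4 - x)/4 and diffusion = f_x = -exp(5*t/4 - x). Substituting x = B_t:
  d(exp(-B_t + 5*t/4)) = (7*exp(-B_t + 5*t/4)/4) dt + (-exp(-B_t + 5*t/4)) dB_t.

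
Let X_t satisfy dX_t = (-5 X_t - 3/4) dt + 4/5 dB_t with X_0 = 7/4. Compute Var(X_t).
Var(X_t) = 8/125 - 8*exp(-10*t)/125

The variance V(t) = Var(X_t) satisfies V'(t) = 2 a V(t) + c^2 with V(0) = 0 (drift coefficient is linear in X, diffusion is constant). With a = -5, c = 4/5, the solution is
  V(t) = (c^2 / (2 a)) * (exp(2 a t) - 1)
       = ((4/5)^2 / (2*(-5))) * (exp((-10) t) - 1)
       = 8/125 - 8*exp(-10*t)/125.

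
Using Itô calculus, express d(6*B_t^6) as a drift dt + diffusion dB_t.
d(6*B_t^6) = (90*B_t^4) dt + (36*B_t^5) dB_t

Itô's formula for f(B_t) gives d f(B_t) = f'(B_t) dB_t + (1/2) f''(B_t) dt. Compute derivatives of f(x) = 6*x^6:
  f'(x)  = 36*x^5
  f''(x) = 180*x^4
Substitute x = B_t and multiply the f'' term by 1/2:
  drift     = (1/2) * (180*x^4) evaluated at B_t = 90*B_t^4
  diffusion = (36*x^5) evaluated at B_t = 36*B_t^5
Therefore d(6*B_t^6) = (90*B_t^4) dt + (36*B_t^5) dB_t.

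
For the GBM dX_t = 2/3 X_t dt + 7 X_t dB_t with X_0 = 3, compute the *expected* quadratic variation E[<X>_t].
E[<X>_t] = 1323*exp(151*t/3)/151 - 1323/151

<X>_t = int_0^t (7 * X_s)^2 ds. Taking expectation inside the integral: E[<X>_t] = 7^2 * int_0^t E[X_s^2] ds. For GBM, E[X_s^2] = x_0^2 * exp((2 mu + sigma^2) s). Integrating:
  E[<X>_t] = 7^2 * 3^2 * (exp((2*(2/3) + 7^2) t) - 1) / (2*(2/3) + 7^2)
           = 7^2 * 3^2 * (exp((151/3) t) - 1) / (151/3) = 1323*exp(151*t/3)/151 - 1323/151.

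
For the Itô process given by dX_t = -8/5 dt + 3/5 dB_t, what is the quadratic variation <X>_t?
<X>_t = 9*t/25

For an Itô process dX_t = a(t) dt + b(t) dB_t, the quadratic variation is <X>_t = int_0^t b(s)^2 ds (the drift term does not contribute). Here b(s) = 3/5, so
  b(s)^2 = 9/25.
Integrating from 0 to t:
  <X>_t = int_0^t (9/25) ds = 9*t/25.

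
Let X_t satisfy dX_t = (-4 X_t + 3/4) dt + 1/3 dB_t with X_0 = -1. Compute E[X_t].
E[X_t] = 3/16 - 19*exp(-4*t)/16

Taking expectations and using E[dB_t] = 0, the mean m(t) = E[X_t] satisfies the ODE m'(t) = a m(t) + b with m(0) = x_0. With a = -4, b = 3/4, x_0 = -1, the solution is
  m(t) = x_0 * exp(a t) + (b/a) * (exp(a t) - 1)
       = (-1) * exp((-4) t) + ((3/4)/(-4)) * (exp((-4) t) - 1)
       = 3/16 - 19*exp(-4*t)/16.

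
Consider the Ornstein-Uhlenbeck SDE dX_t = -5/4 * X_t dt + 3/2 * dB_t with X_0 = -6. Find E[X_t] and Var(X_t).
E[X_t] = -6*exp(-5*t/4); Var(X_t) = 9/10 - 9*exp(-5*t/2)/10

The OU SDE dX = -theta X dt + sigma dB admits the integrating factor exp(theta t): d(exp(theta t) X_t) = sigma exp(theta t) dB_t. Integrating from 0 to t:
  X_t = x_0 * exp(-theta t) + sigma * int_0^t exp(-theta (t-s)) dB_s.
The Itô integral has mean 0 and (by the Itô isometry) variance sigma^2 * int_0^t exp(-2 theta (t - s)) ds = sigma^2 * (1 - exp(-2 theta t)) / (2 theta).
With theta = 5/4, sigma = 3/2, x_0 = -6:
  E[X_t] = -6 * exp(-5/4 t) = -6*exp(-5*t/4)
  Var(X_t) = (3/2)^2 * (1 - exp(-2*5/4 t)) / (2 * 5/4) = 9/10 - 9*exp(-5*t/2)/10.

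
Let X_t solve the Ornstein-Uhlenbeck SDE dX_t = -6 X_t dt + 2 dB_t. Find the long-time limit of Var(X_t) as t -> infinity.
lim Var(X_t) = 1/3

The OU SDE dX = -theta X dt + sigma dB admits the integrating factor exp(theta t): d(exp(theta t) X_t) = sigma exp(theta t) dB_t. Integrating from 0 to t gives X_t = x_0 * exp(-theta t) + sigma * int_0^t exp(-theta (t-s)) dB_s for any initial x_0. The Itô integral has variance (by the Itô isometry) sigma^2 * int_0^t exp(-2 theta (t - s)) ds = sigma^2 * (1 - exp(-2 theta t)) / (2 theta), independent of x_0.
With theta = 6, sigma = 2:
  Var(X_t) = (2)^2 * (1 - exp(-2*6 t)) / (2 * 6) = 1/3 - exp(-12*t)/3.
As t -> infinity, exp(-2*6 t) -> 0, so the stationary variance is sigma^2 / (2 theta) = 1/3.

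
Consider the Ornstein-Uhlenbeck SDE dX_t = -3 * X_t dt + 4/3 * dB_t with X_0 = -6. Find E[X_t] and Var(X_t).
E[X_t] = -6*exp(-3*t); Var(X_t) = 8/27 - 8*exp(-6*t)/27

The OU SDE dX = -theta X dt + sigma dB admits the integrating factor exp(theta t): d(exp(theta t) X_t) = sigma exp(theta t) dB_t. Integrating from 0 to t:
  X_t = x_0 * exp(-theta t) + sigma * int_0^t exp(-theta (t-s)) dB_s.
The Itô integral has mean 0 and (by the Itô isometry) variance sigma^2 * int_0^t exp(-2 theta (t - s)) ds = sigma^2 * (1 - exp(-2 theta t)) / (2 theta).
With theta = 3, sigma = 4/3, x_0 = -6:
  E[X_t] = -6 * exp(-3 t) = -6*exp(-3*t)
  Var(X_t) = (4/3)^2 * (1 - exp(-2*3 t)) / (2 * 3) = 8/27 - 8*exp(-6*t)/27.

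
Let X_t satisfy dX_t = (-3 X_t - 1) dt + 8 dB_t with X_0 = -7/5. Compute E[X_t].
E[X_t] = -1/3 - 16*exp(-3*t)/15

Taking expectations and using E[dB_t] = 0, the mean m(t) = E[X_t] satisfies the ODE m'(t) = a m(t) + b with m(0) = x_0. With a = -3, b = -1, x_0 = -7/5, the solution is
  m(t) = x_0 * exp(a t) + (b/a) * (exp(a t) - 1)
       = (-7/5) * exp((-3) t) + ((-1)/(-3)) * (exp((-3) t) - 1)
       = -1/3 - 16*exp(-3*t)/15.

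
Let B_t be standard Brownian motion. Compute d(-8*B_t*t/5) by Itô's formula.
d(-8*B_t*t/5) = (-8*B_t/5) dt + (-8*t/5) dB_t

Itô's formula for f(t, x): d f(t, B_t) = (f_t + (1/2) f_xx) dt + f_x dB_t. Compute partials of f(t, x) = -8*t*x/5:
  f_t(t,x)  = -8*x/5
  f_x(t,x)  = -8*t/5
  f_xx(t,x) = 0
Assemble drift = f_t + (1/2) f_xx = -8*x/5 and diffusion = f_x = -8*t/5. Substituting x = B_t:
  d(-8*B_t*t/5) = (-8*B_t/5) dt + (-8*t/5) dB_t.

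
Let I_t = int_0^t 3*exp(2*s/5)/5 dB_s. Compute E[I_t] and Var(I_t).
E[I_t] = 0; Var(I_t) = 9*exp(4*t/5)/20 - 9/20

The Itô integral of a deterministic integrand f(s) has mean 0 because each increment f(s) * (B_{s+ds} - B_s) has mean 0. By the Itô isometry:
  Var( int_0^t f(s) dB_s ) = E[ (int_0^t f(s) dB_s)^2 ] = int_0^t f(s)^2 ds.
Here f(s) = 3*exp(2*s/5)/5, so f(s)^2 = 9*exp(4*s/5)/25. Integrate:
  int_0^t (9*exp(4*s/5)/25) ds = 9*exp(4*t/5)/20 - 9/20.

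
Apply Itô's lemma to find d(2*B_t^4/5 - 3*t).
d(2*B_t^4/5 - 3*t) = (12*B_t^2/5 - 3) dt + (8*B_t^3/5) dB_t

Itô's formula for f(t, x): d f(t, B_t) = (f_t + (1/2) f_xx) dt + f_x dB_t. Compute partials of f(t, x) = -3*t + 2*x^4/5:
  f_t(t,x)  = -3
  f_x(t,x)  = 8*x^3/5
  f_xx(t,x) = 24*x^2/5
Assemble drift = f_t + (1/2) f_xx = 12*x^2/5 - 3 and diffusion = f_x = 8*x^3/5. Substituting x = B_t:
  d(2*B_t^4/5 - 3*t) = (12*B_t^2/5 - 3) dt + (8*B_t^3/5) dB_t.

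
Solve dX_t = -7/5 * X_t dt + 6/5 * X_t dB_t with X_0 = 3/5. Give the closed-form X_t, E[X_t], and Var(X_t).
X_t = 3/5 * exp((-53/25) t + (6/5) B_t); E[X_t] = 3*exp(-7*t/5)/5; Var(X_t) = (9*exp(36*t/25) - 9)*exp(-14*t/5)/25

For GBM dX = mu X dt + sigma X dB with X_0 = x_0, apply Itô to Y = log X: dY = (mu - sigma^2/2) dt + sigma dB, so Y_t = log(x_0) + (mu - sigma^2/2) t + sigma B_t and hence X_t = x_0 * exp((mu - sigma^2/2) t + sigma B_t).
With mu = -7/5, sigma = 6/5, x_0 = 3/5, this gives:
  X_t = 3/5 * exp((-53/25) * t + (6/5) * B_t).
Since sigma*B_t ~ Normal(0, sigma^2 t), E[exp(sigma*B_t)] = exp(sigma^2 t / 2); so E[X_t] = x_0 * exp((mu - sigma^2/2) t) * exp(sigma^2 t / 2) = x_0 * exp(mu t) = 3*exp(-7*t/5)/5.
Var(X_t) = E[X_t^2] - (E[X_t])^2 = x_0^2 * exp(2 mu t) * (exp(sigma^2 t) - 1) = (9*exp(36*t/25) - 9)*exp(-14*t/5)/25.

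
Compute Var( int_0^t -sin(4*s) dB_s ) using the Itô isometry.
Var = t/2 - sin(4*t)*cos(4*t)/8

The Itô integral of a deterministic integrand f(s) has mean 0 because each increment f(s) * (B_{s+ds} - B_s) has mean 0. By the Itô isometry:
  Var( int_0^t f(s) dB_s ) = E[ (int_0^t f(s) dB_s)^2 ] = int_0^t f(s)^2 ds.
Here f(s) = -sin(4*s), so f(s)^2 = sin(4*s)^2. Integrate:
  int_0^t (sin(4*s)^2) ds = t/2 - sin(4*t)*cos(4*t)/8.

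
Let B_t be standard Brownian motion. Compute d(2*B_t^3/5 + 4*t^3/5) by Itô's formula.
d(2*B_t^3/5 + 4*t^3/5) = (6*B_t/5 + 12*t^2/5) dt + (6*B_t^2/5) dB_t

Itô's formula for f(t, x): d f(t, B_t) = (f_t + (1/2) f_xx) dt + f_x dB_t. Compute partials of f(t, x) = 4*t^3/5 + 2*x^3/5:
  f_t(t,x)  = 12*t^2/5
  f_x(t,x)  = 6*x^2/5
  f_xx(t,x) = 12*x/5
Assemble drift = f_t + (1/2) f_xx = 12*t^2/5 + 6*x/5 and diffusion = f_x = 6*x^2/5. Substituting x = B_t:
  d(2*B_t^3/5 + 4*t^3/5) = (6*B_t/5 + 12*t^2/5) dt + (6*B_t^2/5) dB_t.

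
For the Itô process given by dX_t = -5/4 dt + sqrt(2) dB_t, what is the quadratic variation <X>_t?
<X>_t = 2*t

For an Itô process dX_t = a(t) dt + b(t) dB_t, the quadratic variation is <X>_t = int_0^t b(s)^2 ds (the drift term does not contribute). Here b(s) = sqrt(2), so
  b(s)^2 = 2.
Integrating from 0 to t:
  <X>_t = int_0^t (2) ds = 2*t.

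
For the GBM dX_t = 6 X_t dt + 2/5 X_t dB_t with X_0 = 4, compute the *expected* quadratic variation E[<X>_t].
E[<X>_t] = 4*exp(304*t/25)/19 - 4/19

<X>_t = int_0^t ((2/5) * X_s)^2 ds. Taking expectation inside the integral: E[<X>_t] = (2/5)^2 * int_0^t E[X_s^2] ds. For GBM, E[X_s^2] = x_0^2 * exp((2 mu + sigma^2) s). Integrating:
  E[<X>_t] = (2/5)^2 * 4^2 * (exp((2*6 + (2/5)^2) t) - 1) / (2*6 + (2/5)^2)
           = (2/5)^2 * 4^2 * (exp((304/25) t) - 1) / (304/25) = 4*exp(304*t/25)/19 - 4/19.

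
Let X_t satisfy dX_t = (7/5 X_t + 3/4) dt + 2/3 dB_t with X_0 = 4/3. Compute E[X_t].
E[X_t] = 157*exp(7*t/5)/84 - 15/28

Taking expectations and using E[dB_t] = 0, the mean m(t) = E[X_t] satisfies the ODE m'(t) = a m(t) + b with m(0) = x_0. With a = 7/5, b = 3/4, x_0 = 4/3, the solution is
  m(t) = x_0 * exp(a t) + (b/a) * (exp(a t) - 1)
       = (4/3) * exp((7/5) t) + ((3/4)/(7/5)) * (exp((7/5) t) - 1)
       = 157*exp(7*t/5)/84 - 15/28.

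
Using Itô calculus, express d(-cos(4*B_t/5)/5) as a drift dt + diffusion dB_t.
d(-cos(4*B_t/5)/5) = (8*cos(4*B_t/5)/125) dt + (4*sin(4*B_t/5)/25) dB_t

Itô's formula for f(B_t) gives d f(B_t) = f'(B_t) dB_t + (1/2) f''(B_t) dt. Compute derivatives of f(x) = -cos(4*x/5)/5:
  f'(x)  = 4*sin(4*x/5)/25
  f''(x) = 16*cos(4*x/5)/125
Substitute x = B_t and multiply the f'' term by 1/2:
  drift     = (1/2) * (16*cos(4*x/5)/125) evaluated at B_t = 8*cos(4*B_t/5)/125
  diffusion = (4*sin(4*x/5)/25) evaluated at B_t = 4*sin(4*B_t/5)/25
Therefore d(-cos(4*B_t/5)/5) = (8*cos(4*B_t/5)/125) dt + (4*sin(4*B_t/5)/25) dB_t.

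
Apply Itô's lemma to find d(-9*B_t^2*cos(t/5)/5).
d(-9*B_t^2*cos(t/5)/5) = (9*B_t^2*sin(t/5)/25 - 9*cos(t/5)/5) dt + (-18*B_t*cos(t/5)/5) dB_t

Itô's formula for f(t, x): d f(t, B_t) = (f_t + (1/2) f_xx) dt + f_x dB_t. Compute partials of f(t, x) = -9*x^2*cos(t/5)/5:
  f_t(t,x)  = 9*x^2*sin(t/5)/25
  f_x(t,x)  = -18*x*cos(t/5)/5
  f_xx(t,x) = -18*cos(t/5)/5
Assemble drift = f_t + (1/2) f_xx = 9*x^2*sin(t/5)/25 - 9*cos(t/5)/5 and diffusion = f_x = -18*x*cos(t/5)/5. Substituting x = B_t:
  d(-9*B_t^2*cos(t/5)/5) = (9*B_t^2*sin(t/5)/25 - 9*cos(t/5)/5) dt + (-18*B_t*cos(t/5)/5) dB_t.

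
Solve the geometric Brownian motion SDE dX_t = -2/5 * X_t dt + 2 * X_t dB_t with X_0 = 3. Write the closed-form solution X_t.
X_t = 3 * exp((-12/5) * t + (2) * B_t)

For GBM dX = mu X dt + sigma X dB with X_0 = x_0, apply Itô to Y = log X: dY = (mu - sigma^2/2) dt + sigma dB, so Y_t = log(x_0) + (mu - sigma^2/2) t + sigma B_t and hence X_t = x_0 * exp((mu - sigma^2/2) t + sigma B_t).
With mu = -2/5, sigma = 2, x_0 = 3, this gives:
  X_t = 3 * exp((-12/5) * t + (2) * B_t).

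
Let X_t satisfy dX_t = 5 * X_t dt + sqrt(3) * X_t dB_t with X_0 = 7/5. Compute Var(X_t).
Var(X_t) = 49*(exp(3*t) - 1)*exp(10*t)/25

For GBM dX = mu X dt + sigma X dB with X_0 = x_0, apply Itô to Y = log X: dY = (mu - sigma^2/2) dt + sigma dB, so Y_t = log(x_0) + (mu - sigma^2/2) t + sigma B_t and hence X_t = x_0 * exp((mu - sigma^2/2) t + sigma B_t).
With mu = 5, sigma = sqrt(3), x_0 = 7/5, this gives:
  X_t = 7/5 * exp((7/2) * t + (sqrt(3)) * B_t).
Since sigma*B_t ~ Normal(0, sigma^2 t), E[exp(sigma*B_t)] = exp(sigma^2 t / 2); so E[X_t] = x_0 * exp((mu - sigma^2/2) t) * exp(sigma^2 t / 2) = x_0 * exp(mu t) = 7*exp(5*t)/5.
Var(X_t) = E[X_t^2] - (E[X_t])^2 = x_0^2 * exp(2 mu t) * (exp(sigma^2 t) - 1) = 49*(exp(3*t) - 1)*exp(10*t)/25.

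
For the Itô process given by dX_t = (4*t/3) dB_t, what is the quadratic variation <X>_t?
<X>_t = 16*t^3/27

For an Itô process dX_t = a(t) dt + b(t) dB_t, the quadratic variation is <X>_t = int_0^t b(s)^2 ds (the drift term does not contribute). Here b(s) = 4*s/3, so
  b(s)^2 = 16*s^2/9.
Integrating from 0 to t:
  <X>_t = int_0^t (16*s^2/9) ds = 16*t^3/27.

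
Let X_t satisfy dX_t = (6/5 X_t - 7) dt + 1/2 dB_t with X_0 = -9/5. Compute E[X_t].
E[X_t] = 35/6 - 229*exp(6*t/5)/30

Taking expectations and using E[dB_t] = 0, the mean m(t) = E[X_t] satisfies the ODE m'(t) = a m(t) + b with m(0) = x_0. With a = 6/5, b = -7, x_0 = -9/5, the solution is
  m(t) = x_0 * exp(a t) + (b/a) * (exp(a t) - 1)
       = (-9/5) * exp((6/5) t) + ((-7)/(6/5)) * (exp((6/5) t) - 1)
       = 35/6 - 229*exp(6*t/5)/30.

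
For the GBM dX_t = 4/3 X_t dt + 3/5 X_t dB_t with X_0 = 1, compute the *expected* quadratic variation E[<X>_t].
E[<X>_t] = 27*exp(227*t/75)/227 - 27/227

<X>_t = int_0^t ((3/5) * X_s)^2 ds. Taking expectation inside the integral: E[<X>_t] = (3/5)^2 * int_0^t E[X_s^2] ds. For GBM, E[X_s^2] = x_0^2 * exp((2 mu + sigma^2) s). Integrating:
  E[<X>_t] = (3/5)^2 * 1^2 * (exp((2*(4/3) + (3/5)^2) t) - 1) / (2*(4/3) + (3/5)^2)
           = (3/5)^2 * 1^2 * (exp((227/75) t) - 1) / (227/75) = 27*exp(227*t/75)/227 - 27/227.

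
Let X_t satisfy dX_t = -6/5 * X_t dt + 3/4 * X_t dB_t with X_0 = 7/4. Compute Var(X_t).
Var(X_t) = (49*exp(9*t/16) - 49)*exp(-12*t/5)/16

For GBM dX = mu X dt + sigma X dB with X_0 = x_0, apply Itô to Y = log X: dY = (mu - sigma^2/2) dt + sigma dB, so Y_t = log(x_0) + (mu - sigma^2/2) t + sigma B_t and hence X_t = x_0 * exp((mu - sigma^2/2) t + sigma B_t).
With mu = -6/5, sigma = 3/4, x_0 = 7/4, this gives:
  X_t = 7/4 * exp((-237/160) * t + (3/4) * B_t).
Since sigma*B_t ~ Normal(0, sigma^2 t), E[exp(sigma*B_t)] = exp(sigma^2 t / 2); so E[X_t] = x_0 * exp((mu - sigma^2/2) t) * exp(sigma^2 t / 2) = x_0 * exp(mu t) = 7*exp(-6*t/5)/4.
Var(X_t) = E[X_t^2] - (E[X_t])^2 = x_0^2 * exp(2 mu t) * (exp(sigma^2 t) - 1) = (49*exp(9*t/16) - 49)*exp(-12*t/5)/16.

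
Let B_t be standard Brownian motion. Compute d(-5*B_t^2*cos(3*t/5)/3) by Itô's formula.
d(-5*B_t^2*cos(3*t/5)/3) = (B_t^2*sin(3*t/5) - 5*cos(3*t/5)/3) dt + (-10*B_t*cos(3*t/5)/3) dB_t

Itô's formula for f(t, x): d f(t, B_t) = (f_t + (1/2) f_xx) dt + f_x dB_t. Compute partials of f(t, x) = -5*x^2*cos(3*t/5)/3:
  f_t(t,x)  = x^2*sin(3*t/5)
  f_x(t,x)  = -10*x*cos(3*t/5)/3
  f_xx(t,x) = -10*cos(3*t/5)/3
Assemble drift = f_t + (1/2) f_xx = x^2*sin(3*t/5) - 5*cos(3*t/5)/3 and diffusion = f_x = -10*x*cos(3*t/5)/3. Substituting x = B_t:
  d(-5*B_t^2*cos(3*t/5)/3) = (B_t^2*sin(3*t/5) - 5*cos(3*t/5)/3) dt + (-10*B_t*cos(3*t/5)/3) dB_t.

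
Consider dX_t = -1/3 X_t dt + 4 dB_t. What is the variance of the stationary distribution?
lim Var(X_t) = 24

The OU SDE dX = -theta X dt + sigma dB admits the integrating factor exp(theta t): d(exp(theta t) X_t) = sigma exp(theta t) dB_t. Integrating from 0 to t gives X_t = x_0 * exp(-theta t) + sigma * int_0^t exp(-theta (t-s)) dB_s for any initial x_0. The Itô integral has variance (by the Itô isometry) sigma^2 * int_0^t exp(-2 theta (t - s)) ds = sigma^2 * (1 - exp(-2 theta t)) / (2 theta), independent of x_0.
With theta = 1/3, sigma = 4:
  Var(X_t) = (4)^2 * (1 - exp(-2*1/3 t)) / (2 * 1/3) = 24 - 24*exp(-2*t/3).
As t -> infinity, exp(-2*1/3 t) -> 0, so the stationary variance is sigma^2 / (2 theta) = 24.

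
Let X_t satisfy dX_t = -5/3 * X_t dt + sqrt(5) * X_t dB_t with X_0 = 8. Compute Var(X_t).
Var(X_t) = (64*exp(5*t) - 64)*exp(-10*t/3)

For GBM dX = mu X dt + sigma X dB with X_0 = x_0, apply Itô to Y = log X: dY = (mu - sigma^2/2) dt + sigma dB, so Y_t = log(x_0) + (mu - sigma^2/2) t + sigma B_t and hence X_t = x_0 * exp((mu - sigma^2/2) t + sigma B_t).
With mu = -5/3, sigma = sqrt(5), x_0 = 8, this gives:
  X_t = 8 * exp((-25/6) * t + (sqrt(5)) * B_t).
Since sigma*B_t ~ Normal(0, sigma^2 t), E[exp(sigma*B_t)] = exp(sigma^2 t / 2); so E[X_t] = x_0 * exp((mu - sigma^2/2) t) * exp(sigma^2 t / 2) = x_0 * exp(mu t) = 8*exp(-5*t/3).
Var(X_t) = E[X_t^2] - (E[X_t])^2 = x_0^2 * exp(2 mu t) * (exp(sigma^2 t) - 1) = (64*exp(5*t) - 64)*exp(-10*t/3).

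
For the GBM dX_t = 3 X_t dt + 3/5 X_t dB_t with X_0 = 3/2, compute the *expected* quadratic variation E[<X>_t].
E[<X>_t] = 27*exp(159*t/25)/212 - 27/212

<X>_t = int_0^t ((3/5) * X_s)^2 ds. Taking expectation inside the integral: E[<X>_t] = (3/5)^2 * int_0^t E[X_s^2] ds. For GBM, E[X_s^2] = x_0^2 * exp((2 mu + sigma^2) s). Integrating:
  E[<X>_t] = (3/5)^2 * (3/2)^2 * (exp((2*3 + (3/5)^2) t) - 1) / (2*3 + (3/5)^2)
           = (3/5)^2 * (3/2)^2 * (exp((159/25) t) - 1) / (159/25) = 27*exp(159*t/25)/212 - 27/212.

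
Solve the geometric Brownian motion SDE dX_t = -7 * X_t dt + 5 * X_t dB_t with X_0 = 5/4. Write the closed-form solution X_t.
X_t = 5/4 * exp((-39/2) * t + (5) * B_t)

For GBM dX = mu X dt + sigma X dB with X_0 = x_0, apply Itô to Y = log X: dY = (mu - sigma^2/2) dt + sigma dB, so Y_t = log(x_0) + (mu - sigma^2/2) t + sigma B_t and hence X_t = x_0 * exp((mu - sigma^2/2) t + sigma B_t).
With mu = -7, sigma = 5, x_0 = 5/4, this gives:
  X_t = 5/4 * exp((-39/2) * t + (5) * B_t).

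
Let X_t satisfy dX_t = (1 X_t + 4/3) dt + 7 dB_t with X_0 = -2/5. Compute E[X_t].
E[X_t] = 14*exp(t)/15 - 4/3

Taking expectations and using E[dB_t] = 0, the mean m(t) = E[X_t] satisfies the ODE m'(t) = a m(t) + b with m(0) = x_0. With a = 1, b = 4/3, x_0 = -2/5, the solution is
  m(t) = x_0 * exp(a t) + (b/a) * (exp(a t) - 1)
       = (-2/5) * exp(1 t) + ((4/3)/1) * (exp(1 t) - 1)
       = 14*exp(t)/15 - 4/3.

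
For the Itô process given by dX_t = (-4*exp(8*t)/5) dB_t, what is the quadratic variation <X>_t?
<X>_t = exp(16*t)/25 - 1/25

For an Itô process dX_t = a(t) dt + b(t) dB_t, the quadratic variation is <X>_t = int_0^t b(s)^2 ds (the drift term does not contribute). Here b(s) = -4*exp(8*s)/5, so
  b(s)^2 = 16*exp(16*s)/25.
Integrating from 0 to t:
  <X>_t = int_0^t (16*exp(16*s)/25) ds = exp(16*t)/25 - 1/25.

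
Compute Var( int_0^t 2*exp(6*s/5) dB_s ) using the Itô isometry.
Var = 5*exp(12*t/5)/3 - 5/3

The Itô integral of a deterministic integrand f(s) has mean 0 because each increment f(s) * (B_{s+ds} - B_s) has mean 0. By the Itô isometry:
  Var( int_0^t f(s) dB_s ) = E[ (int_0^t f(s) dB_s)^2 ] = int_0^t f(s)^2 ds.
Here f(s) = 2*exp(6*s/5), so f(s)^2 = 4*exp(12*s/5). Integrate:
  int_0^t (4*exp(12*s/5)) ds = 5*exp(12*t/5)/3 - 5/3.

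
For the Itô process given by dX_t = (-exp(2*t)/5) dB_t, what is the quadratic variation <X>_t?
<X>_t = exp(4*t)/100 - 1/100

For an Itô process dX_t = a(t) dt + b(t) dB_t, the quadratic variation is <X>_t = int_0^t b(s)^2 ds (the drift term does not contribute). Here b(s) = -exp(2*s)/5, so
  b(s)^2 = exp(4*s)/25.
Integrating from 0 to t:
  <X>_t = int_0^t (exp(4*s)/25) ds = exp(4*t)/100 - 1/100.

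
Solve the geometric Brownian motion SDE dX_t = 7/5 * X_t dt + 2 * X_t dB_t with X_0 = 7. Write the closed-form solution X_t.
X_t = 7 * exp((-3/5) * t + (2) * B_t)

For GBM dX = mu X dt + sigma X dB with X_0 = x_0, apply Itô to Y = log X: dY = (mu - sigma^2/2) dt + sigma dB, so Y_t = log(x_0) + (mu - sigma^2/2) t + sigma B_t and hence X_t = x_0 * exp((mu - sigma^2/2) t + sigma B_t).
With mu = 7/5, sigma = 2, x_0 = 7, this gives:
  X_t = 7 * exp((-3/5) * t + (2) * B_t).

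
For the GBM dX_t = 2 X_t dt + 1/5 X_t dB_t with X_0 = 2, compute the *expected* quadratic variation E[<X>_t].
E[<X>_t] = 4*exp(101*t/25)/101 - 4/101

<X>_t = int_0^t ((1/5) * X_s)^2 ds. Taking expectation inside the integral: E[<X>_t] = (1/5)^2 * int_0^t E[X_s^2] ds. For GBM, E[X_s^2] = x_0^2 * exp((2 mu + sigma^2) s). Integrating:
  E[<X>_t] = (1/5)^2 * 2^2 * (exp((2*2 + (1/5)^2) t) - 1) / (2*2 + (1/5)^2)
           = (1/5)^2 * 2^2 * (exp((101/25) t) - 1) / (101/25) = 4*exp(101*t/25)/101 - 4/101.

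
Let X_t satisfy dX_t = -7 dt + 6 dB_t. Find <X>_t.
<X>_t = 36*t

For an Itô process dX_t = a(t) dt + b(t) dB_t, the quadratic variation is <X>_t = int_0^t b(s)^2 ds (the drift term does not contribute). Here b(s) = 6, so
  b(s)^2 = 36.
Integrating from 0 to t:
  <X>_t = int_0^t (36) ds = 36*t.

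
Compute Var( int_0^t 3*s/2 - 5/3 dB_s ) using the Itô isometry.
Var = t*(27*t^2 - 90*t + 100)/36

The Itô integral of a deterministic integrand f(s) has mean 0 because each increment f(s) * (B_{s+ds} - B_s) has mean 0. By the Itô isometry:
  Var( int_0^t f(s) dB_s ) = E[ (int_0^t f(s) dB_s)^2 ] = int_0^t f(s)^2 ds.
Here f(s) = 3*s/2 - 5/3, so f(s)^2 = (9*s - 10)^2/36. Integrate:
  int_0^t ((9*s - 10)^2/36) ds = t*(27*t^2 - 90*t + 100)/36.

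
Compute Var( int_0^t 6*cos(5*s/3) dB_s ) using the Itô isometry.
Var = 18*t + 27*sin(10*t/3)/5

The Itô integral of a deterministic integrand f(s) has mean 0 because each increment f(s) * (B_{s+ds} - B_s) has mean 0. By the Itô isometry:
  Var( int_0^t f(s) dB_s ) = E[ (int_0^t f(s) dB_s)^2 ] = int_0^t f(s)^2 ds.
Here f(s) = 6*cos(5*s/3), so f(s)^2 = 36*cos(5*s/3)^2. Integrate:
  int_0^t (36*cos(5*s/3)^2) ds = 18*t + 27*sin(10*t/3)/5.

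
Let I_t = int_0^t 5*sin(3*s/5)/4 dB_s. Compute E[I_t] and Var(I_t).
E[I_t] = 0; Var(I_t) = 25*t/32 - 125*sin(6*t/5)/192

The Itô integral of a deterministic integrand f(s) has mean 0 because each increment f(s) * (B_{s+ds} - B_s) has mean 0. By the Itô isometry:
  Var( int_0^t f(s) dB_s ) = E[ (int_0^t f(s) dB_s)^2 ] = int_0^t f(s)^2 ds.
Here f(s) = 5*sin(3*s/5)/4, so f(s)^2 = 25*sin(3*s/5)^2/16. Integrate:
  int_0^t (25*sin(3*s/5)^2/16) ds = 25*t/32 - 125*sin(6*t/5)/192.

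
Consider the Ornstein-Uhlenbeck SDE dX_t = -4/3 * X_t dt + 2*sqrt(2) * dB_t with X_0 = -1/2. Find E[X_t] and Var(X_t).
E[X_t] = -exp(-4*t/3)/2; Var(X_t) = 3 - 3*exp(-8*t/3)

The OU SDE dX = -theta X dt + sigma dB admits the integrating factor exp(theta t): d(exp(theta t) X_t) = sigma exp(theta t) dB_t. Integrating from 0 to t:
  X_t = x_0 * exp(-theta t) + sigma * int_0^t exp(-theta (t-s)) dB_s.
The Itô integral has mean 0 and (by the Itô isometry) variance sigma^2 * int_0^t exp(-2 theta (t - s)) ds = sigma^2 * (1 - exp(-2 theta t)) / (2 theta).
With theta = 4/3, sigma = 2*sqrt(2), x_0 = -1/2:
  E[X_t] = -1/2 * exp(-4/3 t) = -exp(-4*t/3)/2
  Var(X_t) = (2*sqrt(2))^2 * (1 - exp(-2*4/3 t)) / (2 * 4/3) = 3 - 3*exp(-8*t/3).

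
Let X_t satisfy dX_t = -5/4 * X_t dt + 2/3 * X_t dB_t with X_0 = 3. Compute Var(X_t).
Var(X_t) = (9*exp(4*t/9) - 9)*exp(-5*t/2)

For GBM dX = mu X dt + sigma X dB with X_0 = x_0, apply Itô to Y = log X: dY = (mu - sigma^2/2) dt + sigma dB, so Y_t = log(x_0) + (mu - sigma^2/2) t + sigma B_t and hence X_t = x_0 * exp((mu - sigma^2/2) t + sigma B_t).
With mu = -5/4, sigma = 2/3, x_0 = 3, this gives:
  X_t = 3 * exp((-53/36) * t + (2/3) * B_t).
Since sigma*B_t ~ Normal(0, sigma^2 t), E[exp(sigma*B_t)] = exp(sigma^2 t / 2); so E[X_t] = x_0 * exp((mu - sigma^2/2) t) * exp(sigma^2 t / 2) = x_0 * exp(mu t) = 3*exp(-5*t/4).
Var(X_t) = E[X_t^2] - (E[X_t])^2 = x_0^2 * exp(2 mu t) * (exp(sigma^2 t) - 1) = (9*exp(4*t/9) - 9)*exp(-5*t/2).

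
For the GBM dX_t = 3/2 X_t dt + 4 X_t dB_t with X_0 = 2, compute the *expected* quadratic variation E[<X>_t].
E[<X>_t] = 64*exp(19*t)/19 - 64/19

<X>_t = int_0^t (4 * X_s)^2 ds. Taking expectation inside the integral: E[<X>_t] = 4^2 * int_0^t E[X_s^2] ds. For GBM, E[X_s^2] = x_0^2 * exp((2 mu + sigma^2) s). Integrating:
  E[<X>_t] = 4^2 * 2^2 * (exp((2*(3/2) + 4^2) t) - 1) / (2*(3/2) + 4^2)
           = 4^2 * 2^2 * (exp(19 t) - 1) / 19 = 64*exp(19*t)/19 - 64/19.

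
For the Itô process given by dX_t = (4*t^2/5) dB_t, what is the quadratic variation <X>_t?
<X>_t = 16*t^5/125

For an Itô process dX_t = a(t) dt + b(t) dB_t, the quadratic variation is <X>_t = int_0^t b(s)^2 ds (the drift term does not contribute). Here b(s) = 4*s^2/5, so
  b(s)^2 = 16*s^4/25.
Integrating from 0 to t:
  <X>_t = int_0^t (16*s^4/25) ds = 16*t^5/125.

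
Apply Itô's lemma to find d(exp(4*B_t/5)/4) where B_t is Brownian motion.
d(exp(4*B_t/5)/4) = (2*exp(4*B_t/5)/25) dt + (exp(4*B_t/5)/5) dB_t

Itô's formula for f(B_t) gives d f(B_t) = f'(B_t) dB_t + (1/2) f''(B_t) dt. Compute derivatives of f(x) = exp(4*x/5)/4:
  f'(x)  = exp(4*x/5)/5
  f''(x) = 4*exp(4*x/5)/25
Substitute x = B_t and multiply the f'' term by 1/2:
  drift     = (1/2) * (4*exp(4*x/5)/25) evaluated at B_t = 2*exp(4*B_t/5)/25
  diffusion = (exp(4*x/5)/5) evaluated at B_t = exp(4*B_t/5)/5
Therefore d(exp(4*B_t/5)/4) = (2*exp(4*B_t/5)/25) dt + (exp(4*B_t/5)/5) dB_t.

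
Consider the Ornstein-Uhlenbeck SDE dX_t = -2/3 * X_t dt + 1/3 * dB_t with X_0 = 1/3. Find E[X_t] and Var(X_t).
E[X_t] = exp(-2*t/3)/3; Var(X_t) = 1/12 - exp(-4*t/3)/12

The OU SDE dX = -theta X dt + sigma dB admits the integrating factor exp(theta t): d(exp(theta t) X_t) = sigma exp(theta t) dB_t. Integrating from 0 to t:
  X_t = x_0 * exp(-theta t) + sigma * int_0^t exp(-theta (t-s)) dB_s.
The Itô integral has mean 0 and (by the Itô isometry) variance sigma^2 * int_0^t exp(-2 theta (t - s)) ds = sigma^2 * (1 - exp(-2 theta t)) / (2 theta).
With theta = 2/3, sigma = 1/3, x_0 = 1/3:
  E[X_t] = 1/3 * exp(-2/3 t) = exp(-2*t/3)/3
  Var(X_t) = (1/3)^2 * (1 - exp(-2*2/3 t)) / (2 * 2/3) = 1/12 - exp(-4*t/3)/12.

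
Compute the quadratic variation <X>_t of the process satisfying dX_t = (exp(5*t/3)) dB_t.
<X>_t = 3*exp(10*t/3)/10 - 3/10

For an Itô process dX_t = a(t) dt + b(t) dB_t, the quadratic variation is <X>_t = int_0^t b(s)^2 ds (the drift term does not contribute). Here b(s) = exp(5*s/3), so
  b(s)^2 = exp(10*s/3).
Integrating from 0 to t:
  <X>_t = int_0^t (exp(10*s/3)) ds = 3*exp(10*t/3)/10 - 3/10.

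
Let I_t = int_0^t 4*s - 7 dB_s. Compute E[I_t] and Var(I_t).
E[I_t] = 0; Var(I_t) = t*(16*t^2 - 84*t + 147)/3

The Itô integral of a deterministic integrand f(s) has mean 0 because each increment f(s) * (B_{s+ds} - B_s) has mean 0. By the Itô isometry:
  Var( int_0^t f(s) dB_s ) = E[ (int_0^t f(s) dB_s)^2 ] = int_0^t f(s)^2 ds.
Here f(s) = 4*s - 7, so f(s)^2 = (4*s - 7)^2. Integrate:
  int_0^t ((4*s - 7)^2) ds = t*(16*t^2 - 84*t + 147)/3.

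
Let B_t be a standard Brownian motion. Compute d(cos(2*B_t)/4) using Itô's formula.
d(cos(2*B_t)/4) = (-cos(2*B_t)/2) dt + (-sin(2*B_t)/2) dB_t

Itô's formula for f(B_t) gives d f(B_t) = f'(B_t) dB_t + (1/2) f''(B_t) dt. Compute derivatives of f(x) = cos(2*x)/4:
  f'(x)  = -sin(2*x)/2
  f''(x) = -cos(2*x)
Substitute x = B_t and multiply the f'' term by 1/2:
  drift     = (1/2) * (-cos(2*x)) evaluated at B_t = -cos(2*B_t)/2
  diffusion = (-sin(2*x)/2) evaluated at B_t = -sin(2*B_t)/2
Therefore d(cos(2*B_t)/4) = (-cos(2*B_t)/2) dt + (-sin(2*B_t)/2) dB_t.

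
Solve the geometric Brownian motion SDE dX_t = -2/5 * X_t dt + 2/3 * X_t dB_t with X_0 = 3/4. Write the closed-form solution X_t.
X_t = 3/4 * exp((-28/45) * t + (2/3) * B_t)

For GBM dX = mu X dt + sigma X dB with X_0 = x_0, apply Itô to Y = log X: dY = (mu - sigma^2/2) dt + sigma dB, so Y_t = log(x_0) + (mu - sigma^2/2) t + sigma B_t and hence X_t = x_0 * exp((mu - sigma^2/2) t + sigma B_t).
With mu = -2/5, sigma = 2/3, x_0 = 3/4, this gives:
  X_t = 3/4 * exp((-28/45) * t + (2/3) * B_t).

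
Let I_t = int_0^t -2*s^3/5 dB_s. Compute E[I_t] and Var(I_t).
E[I_t] = 0; Var(I_t) = 4*t^7/175

The Itô integral of a deterministic integrand f(s) has mean 0 because each increment f(s) * (B_{s+ds} - B_s) has mean 0. By the Itô isometry:
  Var( int_0^t f(s) dB_s ) = E[ (int_0^t f(s) dB_s)^2 ] = int_0^t f(s)^2 ds.
Here f(s) = -2*s^3/5, so f(s)^2 = 4*s^6/25. Integrate:
  int_0^t (4*s^6/25) ds = 4*t^7/175.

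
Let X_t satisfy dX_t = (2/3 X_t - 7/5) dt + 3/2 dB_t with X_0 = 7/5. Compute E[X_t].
E[X_t] = 21/10 - 7*exp(2*t/3)/10

Taking expectations and using E[dB_t] = 0, the mean m(t) = E[X_t] satisfies the ODE m'(t) = a m(t) + b with m(0) = x_0. With a = 2/3, b = -7/5, x_0 = 7/5, the solution is
  m(t) = x_0 * exp(a t) + (b/a) * (exp(a t) - 1)
       = (7/5) * exp((2/3) t) + ((-7/5)/(2/3)) * (exp((2/3) t) - 1)
       = 21/10 - 7*exp(2*t/3)/10.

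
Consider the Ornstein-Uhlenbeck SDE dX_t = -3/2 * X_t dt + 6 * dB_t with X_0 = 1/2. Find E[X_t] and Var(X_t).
E[X_t] = exp(-3*t/2)/2; Var(X_t) = 12 - 12*exp(-3*t)

The OU SDE dX = -theta X dt + sigma dB admits the integrating factor exp(theta t): d(exp(theta t) X_t) = sigma exp(theta t) dB_t. Integrating from 0 to t:
  X_t = x_0 * exp(-theta t) + sigma * int_0^t exp(-theta (t-s)) dB_s.
The Itô integral has mean 0 and (by the Itô isometry) variance sigma^2 * int_0^t exp(-2 theta (t - s)) ds = sigma^2 * (1 - exp(-2 theta t)) / (2 theta).
With theta = 3/2, sigma = 6, x_0 = 1/2:
  E[X_t] = 1/2 * exp(-3/2 t) = exp(-3*t/2)/2
  Var(X_t) = (6)^2 * (1 - exp(-2*3/2 t)) / (2 * 3/2) = 12 - 12*exp(-3*t).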